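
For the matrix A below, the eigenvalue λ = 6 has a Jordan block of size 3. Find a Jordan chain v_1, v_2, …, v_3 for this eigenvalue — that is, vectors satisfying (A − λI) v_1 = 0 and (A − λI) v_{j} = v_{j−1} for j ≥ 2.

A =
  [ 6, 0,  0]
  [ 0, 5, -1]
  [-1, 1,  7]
A Jordan chain for λ = 6 of length 3:
v_1 = (0, 1, -1)ᵀ
v_2 = (0, 0, -1)ᵀ
v_3 = (1, 0, 0)ᵀ

Let N = A − (6)·I. We want v_3 with N^3 v_3 = 0 but N^2 v_3 ≠ 0; then v_{j-1} := N · v_j for j = 3, …, 2.

Pick v_3 = (1, 0, 0)ᵀ.
Then v_2 = N · v_3 = (0, 0, -1)ᵀ.
Then v_1 = N · v_2 = (0, 1, -1)ᵀ.

Sanity check: (A − (6)·I) v_1 = (0, 0, 0)ᵀ = 0. ✓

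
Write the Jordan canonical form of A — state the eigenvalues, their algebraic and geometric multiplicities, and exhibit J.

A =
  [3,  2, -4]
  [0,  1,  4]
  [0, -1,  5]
J_2(3) ⊕ J_1(3)

The characteristic polynomial is
  det(x·I − A) = x^3 - 9*x^2 + 27*x - 27 = (x - 3)^3

Eigenvalues and multiplicities (the geometric multiplicity of λ is n − rank(A − λI), which equals the number of Jordan blocks for λ):
  λ = 3: algebraic multiplicity = 3, geometric multiplicity = 2

Determining the block sizes for each eigenvalue:
  λ = 3: 2 blocks summing to 3 forces exactly one block of size 2 and the rest size 1 → block sizes [2, 1]

Assembling the blocks gives a Jordan form
J =
  [3, 1, 0]
  [0, 3, 0]
  [0, 0, 3]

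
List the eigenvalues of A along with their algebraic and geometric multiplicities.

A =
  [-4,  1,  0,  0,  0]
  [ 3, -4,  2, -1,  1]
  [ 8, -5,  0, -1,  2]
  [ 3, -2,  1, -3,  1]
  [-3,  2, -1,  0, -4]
λ = -3: alg = 5, geom = 2

Step 1 — factor the characteristic polynomial to read off the algebraic multiplicities:
  χ_A(x) = (x + 3)^5

Step 2 — compute geometric multiplicities via the rank-nullity identity g(λ) = n − rank(A − λI):
  rank(A − (-3)·I) = 3, so dim ker(A − (-3)·I) = n − 3 = 2

Summary:
  λ = -3: algebraic multiplicity = 5, geometric multiplicity = 2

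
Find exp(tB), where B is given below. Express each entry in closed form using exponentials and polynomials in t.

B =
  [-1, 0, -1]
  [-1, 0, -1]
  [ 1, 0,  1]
e^{tB} =
  [1 - t, 0, -t]
  [-t, 1, -t]
  [t, 0, t + 1]

Strategy: write B = P · J · P⁻¹ where J is a Jordan canonical form, so e^{tB} = P · e^{tJ} · P⁻¹, and e^{tJ} can be computed block-by-block.

B has Jordan form
J =
  [0, 1, 0]
  [0, 0, 0]
  [0, 0, 0]
(up to reordering of blocks).

Per-block formulas:
  For a 1×1 block at λ = 0: exp(t · [0]) = [e^(0t)].
  For a 2×2 Jordan block J_2(0): exp(t · J_2(0)) = e^(0t)·(I + t·N), where N is the 2×2 nilpotent shift.

After assembling e^{tJ} and conjugating by P, we get:

e^{tB} =
  [1 - t, 0, -t]
  [-t, 1, -t]
  [t, 0, t + 1]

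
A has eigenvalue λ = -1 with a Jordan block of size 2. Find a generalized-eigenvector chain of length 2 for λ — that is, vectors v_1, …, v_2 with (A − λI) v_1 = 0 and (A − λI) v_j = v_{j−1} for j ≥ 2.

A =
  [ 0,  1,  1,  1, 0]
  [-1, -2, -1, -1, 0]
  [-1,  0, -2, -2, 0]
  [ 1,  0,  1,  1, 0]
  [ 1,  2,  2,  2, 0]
A Jordan chain for λ = -1 of length 2:
v_1 = (1, -1, 1, -1, 1)ᵀ
v_2 = (1, 2, -2, 0, 0)ᵀ

Let N = A − (-1)·I. We want v_2 with N^2 v_2 = 0 but N^1 v_2 ≠ 0; then v_{j-1} := N · v_j for j = 2, …, 2.

Pick v_2 = (1, 2, -2, 0, 0)ᵀ.
Then v_1 = N · v_2 = (1, -1, 1, -1, 1)ᵀ.

Sanity check: (A − (-1)·I) v_1 = (0, 0, 0, 0, 0)ᵀ = 0. ✓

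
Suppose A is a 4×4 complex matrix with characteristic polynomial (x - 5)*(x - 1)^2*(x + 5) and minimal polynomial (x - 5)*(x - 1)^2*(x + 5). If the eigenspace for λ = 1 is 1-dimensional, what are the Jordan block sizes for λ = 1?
Block sizes for λ = 1: [2]

Step 1 — from the characteristic polynomial, algebraic multiplicity of λ = 1 is 2. From dim ker(A − (1)·I) = 1, there are exactly 1 Jordan blocks for λ = 1.
Step 2 — from the minimal polynomial, the factor (x − 1)^2 tells us the largest block for λ = 1 has size 2.
Step 3 — with total size 2, 1 blocks, and largest block 2, the block sizes (in nonincreasing order) are [2].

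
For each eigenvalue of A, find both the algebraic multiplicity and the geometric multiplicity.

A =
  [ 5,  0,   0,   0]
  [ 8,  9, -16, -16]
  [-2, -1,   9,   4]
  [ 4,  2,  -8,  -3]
λ = 5: alg = 4, geom = 3

Step 1 — factor the characteristic polynomial to read off the algebraic multiplicities:
  χ_A(x) = (x - 5)^4

Step 2 — compute geometric multiplicities via the rank-nullity identity g(λ) = n − rank(A − λI):
  rank(A − (5)·I) = 1, so dim ker(A − (5)·I) = n − 1 = 3

Summary:
  λ = 5: algebraic multiplicity = 4, geometric multiplicity = 3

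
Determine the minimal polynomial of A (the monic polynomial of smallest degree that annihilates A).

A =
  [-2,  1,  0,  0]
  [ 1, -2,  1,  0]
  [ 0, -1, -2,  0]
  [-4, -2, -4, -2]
x^3 + 6*x^2 + 12*x + 8

The characteristic polynomial is χ_A(x) = (x + 2)^4, so the eigenvalues are known. The minimal polynomial is
  m_A(x) = Π_λ (x − λ)^{k_λ}
where k_λ is the size of the *largest* Jordan block for λ (equivalently, the smallest k with (A − λI)^k v = 0 for every generalised eigenvector v of λ).

  λ = -2: largest Jordan block has size 3, contributing (x + 2)^3

So m_A(x) = (x + 2)^3 = x^3 + 6*x^2 + 12*x + 8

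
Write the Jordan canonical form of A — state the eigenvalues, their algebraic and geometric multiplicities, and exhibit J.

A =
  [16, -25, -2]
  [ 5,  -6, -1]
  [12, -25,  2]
J_3(4)

The characteristic polynomial is
  det(x·I − A) = x^3 - 12*x^2 + 48*x - 64 = (x - 4)^3

Eigenvalues and multiplicities (the geometric multiplicity of λ is n − rank(A − λI), which equals the number of Jordan blocks for λ):
  λ = 4: algebraic multiplicity = 3, geometric multiplicity = 1

Determining the block sizes for each eigenvalue:
  λ = 4: one block (gm = 1), so the single block has size am = 3 → block sizes [3]

Assembling the blocks gives a Jordan form
J =
  [4, 1, 0]
  [0, 4, 1]
  [0, 0, 4]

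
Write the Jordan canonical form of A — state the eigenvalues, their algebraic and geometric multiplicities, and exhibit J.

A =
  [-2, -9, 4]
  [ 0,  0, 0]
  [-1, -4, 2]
J_3(0)

The characteristic polynomial is
  det(x·I − A) = x^3

Eigenvalues and multiplicities (the geometric multiplicity of λ is n − rank(A − λI), which equals the number of Jordan blocks for λ):
  λ = 0: algebraic multiplicity = 3, geometric multiplicity = 1

Determining the block sizes for each eigenvalue:
  λ = 0: one block (gm = 1), so the single block has size am = 3 → block sizes [3]

Assembling the blocks gives a Jordan form
J =
  [0, 1, 0]
  [0, 0, 1]
  [0, 0, 0]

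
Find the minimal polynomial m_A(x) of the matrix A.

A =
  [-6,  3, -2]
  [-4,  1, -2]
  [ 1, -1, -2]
x^3 + 7*x^2 + 16*x + 12

The characteristic polynomial is χ_A(x) = (x + 2)^2*(x + 3), so the eigenvalues are known. The minimal polynomial is
  m_A(x) = Π_λ (x − λ)^{k_λ}
where k_λ is the size of the *largest* Jordan block for λ (equivalently, the smallest k with (A − λI)^k v = 0 for every generalised eigenvector v of λ).

  λ = -3: largest Jordan block has size 1, contributing (x + 3)
  λ = -2: largest Jordan block has size 2, contributing (x + 2)^2

So m_A(x) = (x + 2)^2*(x + 3) = x^3 + 7*x^2 + 16*x + 12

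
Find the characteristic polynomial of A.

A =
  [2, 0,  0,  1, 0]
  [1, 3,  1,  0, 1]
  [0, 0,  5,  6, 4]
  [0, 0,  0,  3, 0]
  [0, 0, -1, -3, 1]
x^5 - 14*x^4 + 78*x^3 - 216*x^2 + 297*x - 162

Expanding det(x·I − A) (e.g. by cofactor expansion or by noting that A is similar to its Jordan form J, which has the same characteristic polynomial as A) gives
  χ_A(x) = x^5 - 14*x^4 + 78*x^3 - 216*x^2 + 297*x - 162
which factors as (x - 3)^4*(x - 2). The eigenvalues (with algebraic multiplicities) are λ = 2 with multiplicity 1, λ = 3 with multiplicity 4.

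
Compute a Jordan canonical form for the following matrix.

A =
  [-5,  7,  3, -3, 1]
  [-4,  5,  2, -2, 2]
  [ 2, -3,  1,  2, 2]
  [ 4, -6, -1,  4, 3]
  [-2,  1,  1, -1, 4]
J_2(1) ⊕ J_1(1) ⊕ J_2(3)

The characteristic polynomial is
  det(x·I − A) = x^5 - 9*x^4 + 30*x^3 - 46*x^2 + 33*x - 9 = (x - 3)^2*(x - 1)^3

Eigenvalues and multiplicities (the geometric multiplicity of λ is n − rank(A − λI), which equals the number of Jordan blocks for λ):
  λ = 1: algebraic multiplicity = 3, geometric multiplicity = 2
  λ = 3: algebraic multiplicity = 2, geometric multiplicity = 1

Determining the block sizes for each eigenvalue:
  λ = 1: 2 blocks summing to 3 forces exactly one block of size 2 and the rest size 1 → block sizes [2, 1]
  λ = 3: one block (gm = 1), so the single block has size am = 2 → block sizes [2]

Assembling the blocks gives a Jordan form
J =
  [1, 1, 0, 0, 0]
  [0, 1, 0, 0, 0]
  [0, 0, 1, 0, 0]
  [0, 0, 0, 3, 1]
  [0, 0, 0, 0, 3]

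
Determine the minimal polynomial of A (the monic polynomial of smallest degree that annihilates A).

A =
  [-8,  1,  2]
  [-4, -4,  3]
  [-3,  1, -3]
x^3 + 15*x^2 + 75*x + 125

The characteristic polynomial is χ_A(x) = (x + 5)^3, so the eigenvalues are known. The minimal polynomial is
  m_A(x) = Π_λ (x − λ)^{k_λ}
where k_λ is the size of the *largest* Jordan block for λ (equivalently, the smallest k with (A − λI)^k v = 0 for every generalised eigenvector v of λ).

  λ = -5: largest Jordan block has size 3, contributing (x + 5)^3

So m_A(x) = (x + 5)^3 = x^3 + 15*x^2 + 75*x + 125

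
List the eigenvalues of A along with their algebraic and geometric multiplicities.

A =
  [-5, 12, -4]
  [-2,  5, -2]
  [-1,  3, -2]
λ = -1: alg = 2, geom = 2; λ = 0: alg = 1, geom = 1

Step 1 — factor the characteristic polynomial to read off the algebraic multiplicities:
  χ_A(x) = x*(x + 1)^2

Step 2 — compute geometric multiplicities via the rank-nullity identity g(λ) = n − rank(A − λI):
  rank(A − (-1)·I) = 1, so dim ker(A − (-1)·I) = n − 1 = 2
  rank(A − (0)·I) = 2, so dim ker(A − (0)·I) = n − 2 = 1

Summary:
  λ = -1: algebraic multiplicity = 2, geometric multiplicity = 2
  λ = 0: algebraic multiplicity = 1, geometric multiplicity = 1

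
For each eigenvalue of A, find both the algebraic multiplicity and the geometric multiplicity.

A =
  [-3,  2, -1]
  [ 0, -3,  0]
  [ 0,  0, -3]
λ = -3: alg = 3, geom = 2

Step 1 — factor the characteristic polynomial to read off the algebraic multiplicities:
  χ_A(x) = (x + 3)^3

Step 2 — compute geometric multiplicities via the rank-nullity identity g(λ) = n − rank(A − λI):
  rank(A − (-3)·I) = 1, so dim ker(A − (-3)·I) = n − 1 = 2

Summary:
  λ = -3: algebraic multiplicity = 3, geometric multiplicity = 2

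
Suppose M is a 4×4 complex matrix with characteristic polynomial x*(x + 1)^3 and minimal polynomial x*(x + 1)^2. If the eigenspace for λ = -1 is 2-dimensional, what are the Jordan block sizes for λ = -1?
Block sizes for λ = -1: [2, 1]

Step 1 — from the characteristic polynomial, algebraic multiplicity of λ = -1 is 3. From dim ker(M − (-1)·I) = 2, there are exactly 2 Jordan blocks for λ = -1.
Step 2 — from the minimal polynomial, the factor (x + 1)^2 tells us the largest block for λ = -1 has size 2.
Step 3 — with total size 3, 2 blocks, and largest block 2, the block sizes (in nonincreasing order) are [2, 1].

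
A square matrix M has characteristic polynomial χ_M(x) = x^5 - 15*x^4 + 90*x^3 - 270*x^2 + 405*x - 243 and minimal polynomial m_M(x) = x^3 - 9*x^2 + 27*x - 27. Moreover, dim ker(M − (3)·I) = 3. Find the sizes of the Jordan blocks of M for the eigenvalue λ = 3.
Block sizes for λ = 3: [3, 1, 1]

Step 1 — from the characteristic polynomial, algebraic multiplicity of λ = 3 is 5. From dim ker(M − (3)·I) = 3, there are exactly 3 Jordan blocks for λ = 3.
Step 2 — from the minimal polynomial, the factor (x − 3)^3 tells us the largest block for λ = 3 has size 3.
Step 3 — with total size 5, 3 blocks, and largest block 3, the block sizes (in nonincreasing order) are [3, 1, 1].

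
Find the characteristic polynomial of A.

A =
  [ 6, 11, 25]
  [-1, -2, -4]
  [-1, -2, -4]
x^3

Expanding det(x·I − A) (e.g. by cofactor expansion or by noting that A is similar to its Jordan form J, which has the same characteristic polynomial as A) gives
  χ_A(x) = x^3
which factors as x^3. The eigenvalues (with algebraic multiplicities) are λ = 0 with multiplicity 3.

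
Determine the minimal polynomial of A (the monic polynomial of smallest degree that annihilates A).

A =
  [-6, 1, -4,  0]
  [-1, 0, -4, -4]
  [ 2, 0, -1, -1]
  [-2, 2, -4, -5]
x^2 + 6*x + 9

The characteristic polynomial is χ_A(x) = (x + 3)^4, so the eigenvalues are known. The minimal polynomial is
  m_A(x) = Π_λ (x − λ)^{k_λ}
where k_λ is the size of the *largest* Jordan block for λ (equivalently, the smallest k with (A − λI)^k v = 0 for every generalised eigenvector v of λ).

  λ = -3: largest Jordan block has size 2, contributing (x + 3)^2

So m_A(x) = (x + 3)^2 = x^2 + 6*x + 9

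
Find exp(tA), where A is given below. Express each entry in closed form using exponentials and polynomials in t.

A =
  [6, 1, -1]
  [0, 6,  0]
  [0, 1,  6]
e^{tA} =
  [exp(6*t), -t^2*exp(6*t)/2 + t*exp(6*t), -t*exp(6*t)]
  [0, exp(6*t), 0]
  [0, t*exp(6*t), exp(6*t)]

Strategy: write A = P · J · P⁻¹ where J is a Jordan canonical form, so e^{tA} = P · e^{tJ} · P⁻¹, and e^{tJ} can be computed block-by-block.

A has Jordan form
J =
  [6, 1, 0]
  [0, 6, 1]
  [0, 0, 6]
(up to reordering of blocks).

Per-block formulas:
  For a 3×3 Jordan block J_3(6): exp(t · J_3(6)) = e^(6t)·(I + t·N + (t^2/2)·N^2), where N is the 3×3 nilpotent shift.

After assembling e^{tJ} and conjugating by P, we get:

e^{tA} =
  [exp(6*t), -t^2*exp(6*t)/2 + t*exp(6*t), -t*exp(6*t)]
  [0, exp(6*t), 0]
  [0, t*exp(6*t), exp(6*t)]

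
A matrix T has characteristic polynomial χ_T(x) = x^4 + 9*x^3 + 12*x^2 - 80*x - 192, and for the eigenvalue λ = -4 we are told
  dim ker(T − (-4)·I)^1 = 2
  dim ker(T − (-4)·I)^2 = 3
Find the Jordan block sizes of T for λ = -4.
Block sizes for λ = -4: [2, 1]

From the dimensions of kernels of powers, the number of Jordan blocks of size at least j is d_j − d_{j−1} where d_j = dim ker(N^j) (with d_0 = 0). Computing the differences gives [2, 1].
The number of blocks of size exactly k is (#blocks of size ≥ k) − (#blocks of size ≥ k + 1), so the partition is: 1 block(s) of size 1, 1 block(s) of size 2.
In nonincreasing order the block sizes are [2, 1].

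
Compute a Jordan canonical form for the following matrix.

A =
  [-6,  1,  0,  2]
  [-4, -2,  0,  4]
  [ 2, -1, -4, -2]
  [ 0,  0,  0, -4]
J_2(-4) ⊕ J_1(-4) ⊕ J_1(-4)

The characteristic polynomial is
  det(x·I − A) = x^4 + 16*x^3 + 96*x^2 + 256*x + 256 = (x + 4)^4

Eigenvalues and multiplicities (the geometric multiplicity of λ is n − rank(A − λI), which equals the number of Jordan blocks for λ):
  λ = -4: algebraic multiplicity = 4, geometric multiplicity = 3

Determining the block sizes for each eigenvalue:
  λ = -4: 3 blocks summing to 4 forces exactly one block of size 2 and the rest size 1 → block sizes [2, 1, 1]

Assembling the blocks gives a Jordan form
J =
  [-4,  1,  0,  0]
  [ 0, -4,  0,  0]
  [ 0,  0, -4,  0]
  [ 0,  0,  0, -4]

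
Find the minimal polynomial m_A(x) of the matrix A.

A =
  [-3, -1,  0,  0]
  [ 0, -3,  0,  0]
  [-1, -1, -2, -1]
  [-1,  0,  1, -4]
x^2 + 6*x + 9

The characteristic polynomial is χ_A(x) = (x + 3)^4, so the eigenvalues are known. The minimal polynomial is
  m_A(x) = Π_λ (x − λ)^{k_λ}
where k_λ is the size of the *largest* Jordan block for λ (equivalently, the smallest k with (A − λI)^k v = 0 for every generalised eigenvector v of λ).

  λ = -3: largest Jordan block has size 2, contributing (x + 3)^2

So m_A(x) = (x + 3)^2 = x^2 + 6*x + 9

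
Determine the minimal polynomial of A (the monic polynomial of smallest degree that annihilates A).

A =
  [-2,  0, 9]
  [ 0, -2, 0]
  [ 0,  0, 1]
x^2 + x - 2

The characteristic polynomial is χ_A(x) = (x - 1)*(x + 2)^2, so the eigenvalues are known. The minimal polynomial is
  m_A(x) = Π_λ (x − λ)^{k_λ}
where k_λ is the size of the *largest* Jordan block for λ (equivalently, the smallest k with (A − λI)^k v = 0 for every generalised eigenvector v of λ).

  λ = -2: largest Jordan block has size 1, contributing (x + 2)
  λ = 1: largest Jordan block has size 1, contributing (x − 1)

So m_A(x) = (x - 1)*(x + 2) = x^2 + x - 2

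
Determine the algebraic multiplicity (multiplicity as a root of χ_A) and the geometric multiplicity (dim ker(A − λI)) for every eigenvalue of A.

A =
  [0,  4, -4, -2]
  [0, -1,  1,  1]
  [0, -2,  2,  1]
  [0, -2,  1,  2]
λ = 0: alg = 1, geom = 1; λ = 1: alg = 3, geom = 2

Step 1 — factor the characteristic polynomial to read off the algebraic multiplicities:
  χ_A(x) = x*(x - 1)^3

Step 2 — compute geometric multiplicities via the rank-nullity identity g(λ) = n − rank(A − λI):
  rank(A − (0)·I) = 3, so dim ker(A − (0)·I) = n − 3 = 1
  rank(A − (1)·I) = 2, so dim ker(A − (1)·I) = n − 2 = 2

Summary:
  λ = 0: algebraic multiplicity = 1, geometric multiplicity = 1
  λ = 1: algebraic multiplicity = 3, geometric multiplicity = 2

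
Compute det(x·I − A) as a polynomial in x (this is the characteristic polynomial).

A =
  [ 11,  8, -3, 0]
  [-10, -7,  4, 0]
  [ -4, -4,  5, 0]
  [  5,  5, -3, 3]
x^4 - 12*x^3 + 54*x^2 - 108*x + 81

Expanding det(x·I − A) (e.g. by cofactor expansion or by noting that A is similar to its Jordan form J, which has the same characteristic polynomial as A) gives
  χ_A(x) = x^4 - 12*x^3 + 54*x^2 - 108*x + 81
which factors as (x - 3)^4. The eigenvalues (with algebraic multiplicities) are λ = 3 with multiplicity 4.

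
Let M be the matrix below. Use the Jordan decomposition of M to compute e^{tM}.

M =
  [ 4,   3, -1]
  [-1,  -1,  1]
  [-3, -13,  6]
e^{tM} =
  [t^2*exp(3*t)/2 + t*exp(3*t) + exp(3*t), 2*t^2*exp(3*t) + 3*t*exp(3*t), -t^2*exp(3*t)/2 - t*exp(3*t)]
  [-t*exp(3*t), -4*t*exp(3*t) + exp(3*t), t*exp(3*t)]
  [t^2*exp(3*t)/2 - 3*t*exp(3*t), 2*t^2*exp(3*t) - 13*t*exp(3*t), -t^2*exp(3*t)/2 + 3*t*exp(3*t) + exp(3*t)]

Strategy: write M = P · J · P⁻¹ where J is a Jordan canonical form, so e^{tM} = P · e^{tJ} · P⁻¹, and e^{tJ} can be computed block-by-block.

M has Jordan form
J =
  [3, 1, 0]
  [0, 3, 1]
  [0, 0, 3]
(up to reordering of blocks).

Per-block formulas:
  For a 3×3 Jordan block J_3(3): exp(t · J_3(3)) = e^(3t)·(I + t·N + (t^2/2)·N^2), where N is the 3×3 nilpotent shift.

After assembling e^{tJ} and conjugating by P, we get:

e^{tM} =
  [t^2*exp(3*t)/2 + t*exp(3*t) + exp(3*t), 2*t^2*exp(3*t) + 3*t*exp(3*t), -t^2*exp(3*t)/2 - t*exp(3*t)]
  [-t*exp(3*t), -4*t*exp(3*t) + exp(3*t), t*exp(3*t)]
  [t^2*exp(3*t)/2 - 3*t*exp(3*t), 2*t^2*exp(3*t) - 13*t*exp(3*t), -t^2*exp(3*t)/2 + 3*t*exp(3*t) + exp(3*t)]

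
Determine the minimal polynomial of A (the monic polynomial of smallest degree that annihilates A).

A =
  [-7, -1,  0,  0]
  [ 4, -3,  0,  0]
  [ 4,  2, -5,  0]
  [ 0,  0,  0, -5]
x^2 + 10*x + 25

The characteristic polynomial is χ_A(x) = (x + 5)^4, so the eigenvalues are known. The minimal polynomial is
  m_A(x) = Π_λ (x − λ)^{k_λ}
where k_λ is the size of the *largest* Jordan block for λ (equivalently, the smallest k with (A − λI)^k v = 0 for every generalised eigenvector v of λ).

  λ = -5: largest Jordan block has size 2, contributing (x + 5)^2

So m_A(x) = (x + 5)^2 = x^2 + 10*x + 25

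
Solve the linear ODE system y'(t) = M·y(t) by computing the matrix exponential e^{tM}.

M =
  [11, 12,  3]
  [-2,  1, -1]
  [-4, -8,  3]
e^{tM} =
  [6*t*exp(5*t) + exp(5*t), 12*t*exp(5*t), 3*t*exp(5*t)]
  [-2*t*exp(5*t), -4*t*exp(5*t) + exp(5*t), -t*exp(5*t)]
  [-4*t*exp(5*t), -8*t*exp(5*t), -2*t*exp(5*t) + exp(5*t)]

Strategy: write M = P · J · P⁻¹ where J is a Jordan canonical form, so e^{tM} = P · e^{tJ} · P⁻¹, and e^{tJ} can be computed block-by-block.

M has Jordan form
J =
  [5, 1, 0]
  [0, 5, 0]
  [0, 0, 5]
(up to reordering of blocks).

Per-block formulas:
  For a 2×2 Jordan block J_2(5): exp(t · J_2(5)) = e^(5t)·(I + t·N), where N is the 2×2 nilpotent shift.
  For a 1×1 block at λ = 5: exp(t · [5]) = [e^(5t)].

After assembling e^{tJ} and conjugating by P, we get:

e^{tM} =
  [6*t*exp(5*t) + exp(5*t), 12*t*exp(5*t), 3*t*exp(5*t)]
  [-2*t*exp(5*t), -4*t*exp(5*t) + exp(5*t), -t*exp(5*t)]
  [-4*t*exp(5*t), -8*t*exp(5*t), -2*t*exp(5*t) + exp(5*t)]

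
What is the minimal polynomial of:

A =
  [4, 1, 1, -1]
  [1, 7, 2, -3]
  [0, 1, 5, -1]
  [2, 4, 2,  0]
x^3 - 12*x^2 + 48*x - 64

The characteristic polynomial is χ_A(x) = (x - 4)^4, so the eigenvalues are known. The minimal polynomial is
  m_A(x) = Π_λ (x − λ)^{k_λ}
where k_λ is the size of the *largest* Jordan block for λ (equivalently, the smallest k with (A − λI)^k v = 0 for every generalised eigenvector v of λ).

  λ = 4: largest Jordan block has size 3, contributing (x − 4)^3

So m_A(x) = (x - 4)^3 = x^3 - 12*x^2 + 48*x - 64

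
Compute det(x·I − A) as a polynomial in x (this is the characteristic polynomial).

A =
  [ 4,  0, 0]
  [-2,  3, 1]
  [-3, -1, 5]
x^3 - 12*x^2 + 48*x - 64

Expanding det(x·I − A) (e.g. by cofactor expansion or by noting that A is similar to its Jordan form J, which has the same characteristic polynomial as A) gives
  χ_A(x) = x^3 - 12*x^2 + 48*x - 64
which factors as (x - 4)^3. The eigenvalues (with algebraic multiplicities) are λ = 4 with multiplicity 3.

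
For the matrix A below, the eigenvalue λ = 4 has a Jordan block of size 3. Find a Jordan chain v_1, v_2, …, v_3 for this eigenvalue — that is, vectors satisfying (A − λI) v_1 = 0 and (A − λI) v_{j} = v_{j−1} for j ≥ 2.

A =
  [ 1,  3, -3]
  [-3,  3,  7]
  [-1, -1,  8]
A Jordan chain for λ = 4 of length 3:
v_1 = (3, 5, 2)ᵀ
v_2 = (-3, -3, -1)ᵀ
v_3 = (1, 0, 0)ᵀ

Let N = A − (4)·I. We want v_3 with N^3 v_3 = 0 but N^2 v_3 ≠ 0; then v_{j-1} := N · v_j for j = 3, …, 2.

Pick v_3 = (1, 0, 0)ᵀ.
Then v_2 = N · v_3 = (-3, -3, -1)ᵀ.
Then v_1 = N · v_2 = (3, 5, 2)ᵀ.

Sanity check: (A − (4)·I) v_1 = (0, 0, 0)ᵀ = 0. ✓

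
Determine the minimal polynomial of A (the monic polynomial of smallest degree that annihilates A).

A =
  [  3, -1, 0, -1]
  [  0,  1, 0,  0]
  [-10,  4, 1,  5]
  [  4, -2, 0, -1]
x^2 - 2*x + 1

The characteristic polynomial is χ_A(x) = (x - 1)^4, so the eigenvalues are known. The minimal polynomial is
  m_A(x) = Π_λ (x − λ)^{k_λ}
where k_λ is the size of the *largest* Jordan block for λ (equivalently, the smallest k with (A − λI)^k v = 0 for every generalised eigenvector v of λ).

  λ = 1: largest Jordan block has size 2, contributing (x − 1)^2

So m_A(x) = (x - 1)^2 = x^2 - 2*x + 1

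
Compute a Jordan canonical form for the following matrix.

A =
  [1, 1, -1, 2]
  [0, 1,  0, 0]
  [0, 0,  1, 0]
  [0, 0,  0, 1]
J_2(1) ⊕ J_1(1) ⊕ J_1(1)

The characteristic polynomial is
  det(x·I − A) = x^4 - 4*x^3 + 6*x^2 - 4*x + 1 = (x - 1)^4

Eigenvalues and multiplicities (the geometric multiplicity of λ is n − rank(A − λI), which equals the number of Jordan blocks for λ):
  λ = 1: algebraic multiplicity = 4, geometric multiplicity = 3

Determining the block sizes for each eigenvalue:
  λ = 1: 3 blocks summing to 4 forces exactly one block of size 2 and the rest size 1 → block sizes [2, 1, 1]

Assembling the blocks gives a Jordan form
J =
  [1, 1, 0, 0]
  [0, 1, 0, 0]
  [0, 0, 1, 0]
  [0, 0, 0, 1]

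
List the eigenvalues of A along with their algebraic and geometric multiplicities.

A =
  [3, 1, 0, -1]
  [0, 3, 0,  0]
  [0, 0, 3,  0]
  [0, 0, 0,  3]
λ = 3: alg = 4, geom = 3

Step 1 — factor the characteristic polynomial to read off the algebraic multiplicities:
  χ_A(x) = (x - 3)^4

Step 2 — compute geometric multiplicities via the rank-nullity identity g(λ) = n − rank(A − λI):
  rank(A − (3)·I) = 1, so dim ker(A − (3)·I) = n − 1 = 3

Summary:
  λ = 3: algebraic multiplicity = 4, geometric multiplicity = 3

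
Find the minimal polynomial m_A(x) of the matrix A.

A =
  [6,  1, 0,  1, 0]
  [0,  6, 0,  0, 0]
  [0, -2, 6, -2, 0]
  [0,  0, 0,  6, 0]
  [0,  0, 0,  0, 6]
x^2 - 12*x + 36

The characteristic polynomial is χ_A(x) = (x - 6)^5, so the eigenvalues are known. The minimal polynomial is
  m_A(x) = Π_λ (x − λ)^{k_λ}
where k_λ is the size of the *largest* Jordan block for λ (equivalently, the smallest k with (A − λI)^k v = 0 for every generalised eigenvector v of λ).

  λ = 6: largest Jordan block has size 2, contributing (x − 6)^2

So m_A(x) = (x - 6)^2 = x^2 - 12*x + 36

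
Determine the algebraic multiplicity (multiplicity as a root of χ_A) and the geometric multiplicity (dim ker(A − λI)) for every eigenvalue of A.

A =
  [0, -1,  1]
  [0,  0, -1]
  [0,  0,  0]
λ = 0: alg = 3, geom = 1

Step 1 — factor the characteristic polynomial to read off the algebraic multiplicities:
  χ_A(x) = x^3

Step 2 — compute geometric multiplicities via the rank-nullity identity g(λ) = n − rank(A − λI):
  rank(A − (0)·I) = 2, so dim ker(A − (0)·I) = n − 2 = 1

Summary:
  λ = 0: algebraic multiplicity = 3, geometric multiplicity = 1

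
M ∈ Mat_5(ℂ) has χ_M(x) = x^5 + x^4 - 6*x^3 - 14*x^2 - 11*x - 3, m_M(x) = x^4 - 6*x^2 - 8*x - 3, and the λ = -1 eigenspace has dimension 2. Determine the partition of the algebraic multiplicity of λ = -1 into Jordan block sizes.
Block sizes for λ = -1: [3, 1]

Step 1 — from the characteristic polynomial, algebraic multiplicity of λ = -1 is 4. From dim ker(M − (-1)·I) = 2, there are exactly 2 Jordan blocks for λ = -1.
Step 2 — from the minimal polynomial, the factor (x + 1)^3 tells us the largest block for λ = -1 has size 3.
Step 3 — with total size 4, 2 blocks, and largest block 3, the block sizes (in nonincreasing order) are [3, 1].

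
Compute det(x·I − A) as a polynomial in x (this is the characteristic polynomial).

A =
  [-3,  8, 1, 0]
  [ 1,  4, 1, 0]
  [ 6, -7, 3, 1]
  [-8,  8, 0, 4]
x^4 - 8*x^3 + 128*x - 256

Expanding det(x·I − A) (e.g. by cofactor expansion or by noting that A is similar to its Jordan form J, which has the same characteristic polynomial as A) gives
  χ_A(x) = x^4 - 8*x^3 + 128*x - 256
which factors as (x - 4)^3*(x + 4). The eigenvalues (with algebraic multiplicities) are λ = -4 with multiplicity 1, λ = 4 with multiplicity 3.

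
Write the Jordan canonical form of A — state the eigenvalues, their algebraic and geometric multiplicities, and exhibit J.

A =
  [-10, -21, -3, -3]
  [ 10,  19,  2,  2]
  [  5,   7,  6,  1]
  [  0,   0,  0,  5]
J_2(5) ⊕ J_1(5) ⊕ J_1(5)

The characteristic polynomial is
  det(x·I − A) = x^4 - 20*x^3 + 150*x^2 - 500*x + 625 = (x - 5)^4

Eigenvalues and multiplicities (the geometric multiplicity of λ is n − rank(A − λI), which equals the number of Jordan blocks for λ):
  λ = 5: algebraic multiplicity = 4, geometric multiplicity = 3

Determining the block sizes for each eigenvalue:
  λ = 5: 3 blocks summing to 4 forces exactly one block of size 2 and the rest size 1 → block sizes [2, 1, 1]

Assembling the blocks gives a Jordan form
J =
  [5, 1, 0, 0]
  [0, 5, 0, 0]
  [0, 0, 5, 0]
  [0, 0, 0, 5]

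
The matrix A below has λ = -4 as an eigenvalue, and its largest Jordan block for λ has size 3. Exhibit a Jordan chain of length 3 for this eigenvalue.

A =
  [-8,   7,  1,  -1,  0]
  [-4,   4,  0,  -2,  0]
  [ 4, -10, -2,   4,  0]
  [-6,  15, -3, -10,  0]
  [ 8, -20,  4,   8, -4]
A Jordan chain for λ = -4 of length 3:
v_1 = (-2, -4, 8, -12, 16)ᵀ
v_2 = (-4, -4, 4, -6, 8)ᵀ
v_3 = (1, 0, 0, 0, 0)ᵀ

Let N = A − (-4)·I. We want v_3 with N^3 v_3 = 0 but N^2 v_3 ≠ 0; then v_{j-1} := N · v_j for j = 3, …, 2.

Pick v_3 = (1, 0, 0, 0, 0)ᵀ.
Then v_2 = N · v_3 = (-4, -4, 4, -6, 8)ᵀ.
Then v_1 = N · v_2 = (-2, -4, 8, -12, 16)ᵀ.

Sanity check: (A − (-4)·I) v_1 = (0, 0, 0, 0, 0)ᵀ = 0. ✓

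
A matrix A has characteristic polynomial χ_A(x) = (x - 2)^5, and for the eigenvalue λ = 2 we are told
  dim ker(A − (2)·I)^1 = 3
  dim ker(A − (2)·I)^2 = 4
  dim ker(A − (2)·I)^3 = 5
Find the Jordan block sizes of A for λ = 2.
Block sizes for λ = 2: [3, 1, 1]

From the dimensions of kernels of powers, the number of Jordan blocks of size at least j is d_j − d_{j−1} where d_j = dim ker(N^j) (with d_0 = 0). Computing the differences gives [3, 1, 1].
The number of blocks of size exactly k is (#blocks of size ≥ k) − (#blocks of size ≥ k + 1), so the partition is: 2 block(s) of size 1, 1 block(s) of size 3.
In nonincreasing order the block sizes are [3, 1, 1].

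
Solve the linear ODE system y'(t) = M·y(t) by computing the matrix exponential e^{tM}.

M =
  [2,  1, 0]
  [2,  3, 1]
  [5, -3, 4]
e^{tM} =
  [3*t^2*exp(3*t)/2 - t*exp(3*t) + exp(3*t), -t^2*exp(3*t)/2 + t*exp(3*t), t^2*exp(3*t)/2]
  [3*t^2*exp(3*t)/2 + 2*t*exp(3*t), -t^2*exp(3*t)/2 + exp(3*t), t^2*exp(3*t)/2 + t*exp(3*t)]
  [-3*t^2*exp(3*t) + 5*t*exp(3*t), t^2*exp(3*t) - 3*t*exp(3*t), -t^2*exp(3*t) + t*exp(3*t) + exp(3*t)]

Strategy: write M = P · J · P⁻¹ where J is a Jordan canonical form, so e^{tM} = P · e^{tJ} · P⁻¹, and e^{tJ} can be computed block-by-block.

M has Jordan form
J =
  [3, 1, 0]
  [0, 3, 1]
  [0, 0, 3]
(up to reordering of blocks).

Per-block formulas:
  For a 3×3 Jordan block J_3(3): exp(t · J_3(3)) = e^(3t)·(I + t·N + (t^2/2)·N^2), where N is the 3×3 nilpotent shift.

After assembling e^{tJ} and conjugating by P, we get:

e^{tM} =
  [3*t^2*exp(3*t)/2 - t*exp(3*t) + exp(3*t), -t^2*exp(3*t)/2 + t*exp(3*t), t^2*exp(3*t)/2]
  [3*t^2*exp(3*t)/2 + 2*t*exp(3*t), -t^2*exp(3*t)/2 + exp(3*t), t^2*exp(3*t)/2 + t*exp(3*t)]
  [-3*t^2*exp(3*t) + 5*t*exp(3*t), t^2*exp(3*t) - 3*t*exp(3*t), -t^2*exp(3*t) + t*exp(3*t) + exp(3*t)]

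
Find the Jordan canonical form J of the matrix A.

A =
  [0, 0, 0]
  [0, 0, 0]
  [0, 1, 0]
J_2(0) ⊕ J_1(0)

The characteristic polynomial is
  det(x·I − A) = x^3

Eigenvalues and multiplicities (the geometric multiplicity of λ is n − rank(A − λI), which equals the number of Jordan blocks for λ):
  λ = 0: algebraic multiplicity = 3, geometric multiplicity = 2

Determining the block sizes for each eigenvalue:
  λ = 0: 2 blocks summing to 3 forces exactly one block of size 2 and the rest size 1 → block sizes [2, 1]

Assembling the blocks gives a Jordan form
J =
  [0, 1, 0]
  [0, 0, 0]
  [0, 0, 0]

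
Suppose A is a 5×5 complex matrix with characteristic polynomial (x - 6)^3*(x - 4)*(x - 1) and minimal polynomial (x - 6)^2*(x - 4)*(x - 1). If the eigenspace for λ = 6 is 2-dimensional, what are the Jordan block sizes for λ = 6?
Block sizes for λ = 6: [2, 1]

Step 1 — from the characteristic polynomial, algebraic multiplicity of λ = 6 is 3. From dim ker(A − (6)·I) = 2, there are exactly 2 Jordan blocks for λ = 6.
Step 2 — from the minimal polynomial, the factor (x − 6)^2 tells us the largest block for λ = 6 has size 2.
Step 3 — with total size 3, 2 blocks, and largest block 2, the block sizes (in nonincreasing order) are [2, 1].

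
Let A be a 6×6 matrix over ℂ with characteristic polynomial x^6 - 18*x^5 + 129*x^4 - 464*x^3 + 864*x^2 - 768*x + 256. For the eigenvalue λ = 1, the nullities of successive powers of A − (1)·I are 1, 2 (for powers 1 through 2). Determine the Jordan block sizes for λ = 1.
Block sizes for λ = 1: [2]

From the dimensions of kernels of powers, the number of Jordan blocks of size at least j is d_j − d_{j−1} where d_j = dim ker(N^j) (with d_0 = 0). Computing the differences gives [1, 1].
The number of blocks of size exactly k is (#blocks of size ≥ k) − (#blocks of size ≥ k + 1), so the partition is: 1 block(s) of size 2.
In nonincreasing order the block sizes are [2].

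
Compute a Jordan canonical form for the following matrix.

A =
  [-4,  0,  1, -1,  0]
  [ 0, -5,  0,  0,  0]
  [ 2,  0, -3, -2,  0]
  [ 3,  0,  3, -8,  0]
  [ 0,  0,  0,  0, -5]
J_2(-5) ⊕ J_1(-5) ⊕ J_1(-5) ⊕ J_1(-5)

The characteristic polynomial is
  det(x·I − A) = x^5 + 25*x^4 + 250*x^3 + 1250*x^2 + 3125*x + 3125 = (x + 5)^5

Eigenvalues and multiplicities (the geometric multiplicity of λ is n − rank(A − λI), which equals the number of Jordan blocks for λ):
  λ = -5: algebraic multiplicity = 5, geometric multiplicity = 4

Determining the block sizes for each eigenvalue:
  λ = -5: 4 blocks summing to 5 forces exactly one block of size 2 and the rest size 1 → block sizes [2, 1, 1, 1]

Assembling the blocks gives a Jordan form
J =
  [-5,  1,  0,  0,  0]
  [ 0, -5,  0,  0,  0]
  [ 0,  0, -5,  0,  0]
  [ 0,  0,  0, -5,  0]
  [ 0,  0,  0,  0, -5]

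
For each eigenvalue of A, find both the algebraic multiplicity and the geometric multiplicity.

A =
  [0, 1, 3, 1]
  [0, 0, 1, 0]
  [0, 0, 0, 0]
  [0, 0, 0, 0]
λ = 0: alg = 4, geom = 2

Step 1 — factor the characteristic polynomial to read off the algebraic multiplicities:
  χ_A(x) = x^4

Step 2 — compute geometric multiplicities via the rank-nullity identity g(λ) = n − rank(A − λI):
  rank(A − (0)·I) = 2, so dim ker(A − (0)·I) = n − 2 = 2

Summary:
  λ = 0: algebraic multiplicity = 4, geometric multiplicity = 2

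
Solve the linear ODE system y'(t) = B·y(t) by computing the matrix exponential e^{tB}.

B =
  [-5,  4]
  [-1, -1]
e^{tB} =
  [-2*t*exp(-3*t) + exp(-3*t), 4*t*exp(-3*t)]
  [-t*exp(-3*t), 2*t*exp(-3*t) + exp(-3*t)]

Strategy: write B = P · J · P⁻¹ where J is a Jordan canonical form, so e^{tB} = P · e^{tJ} · P⁻¹, and e^{tJ} can be computed block-by-block.

B has Jordan form
J =
  [-3,  1]
  [ 0, -3]
(up to reordering of blocks).

Per-block formulas:
  For a 2×2 Jordan block J_2(-3): exp(t · J_2(-3)) = e^(-3t)·(I + t·N), where N is the 2×2 nilpotent shift.

After assembling e^{tJ} and conjugating by P, we get:

e^{tB} =
  [-2*t*exp(-3*t) + exp(-3*t), 4*t*exp(-3*t)]
  [-t*exp(-3*t), 2*t*exp(-3*t) + exp(-3*t)]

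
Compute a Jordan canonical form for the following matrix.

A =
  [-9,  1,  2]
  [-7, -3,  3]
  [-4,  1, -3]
J_3(-5)

The characteristic polynomial is
  det(x·I − A) = x^3 + 15*x^2 + 75*x + 125 = (x + 5)^3

Eigenvalues and multiplicities (the geometric multiplicity of λ is n − rank(A − λI), which equals the number of Jordan blocks for λ):
  λ = -5: algebraic multiplicity = 3, geometric multiplicity = 1

Determining the block sizes for each eigenvalue:
  λ = -5: one block (gm = 1), so the single block has size am = 3 → block sizes [3]

Assembling the blocks gives a Jordan form
J =
  [-5,  1,  0]
  [ 0, -5,  1]
  [ 0,  0, -5]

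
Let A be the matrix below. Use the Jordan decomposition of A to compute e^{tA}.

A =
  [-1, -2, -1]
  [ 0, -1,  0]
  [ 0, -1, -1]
e^{tA} =
  [exp(-t), t^2*exp(-t)/2 - 2*t*exp(-t), -t*exp(-t)]
  [0, exp(-t), 0]
  [0, -t*exp(-t), exp(-t)]

Strategy: write A = P · J · P⁻¹ where J is a Jordan canonical form, so e^{tA} = P · e^{tJ} · P⁻¹, and e^{tJ} can be computed block-by-block.

A has Jordan form
J =
  [-1,  1,  0]
  [ 0, -1,  1]
  [ 0,  0, -1]
(up to reordering of blocks).

Per-block formulas:
  For a 3×3 Jordan block J_3(-1): exp(t · J_3(-1)) = e^(-1t)·(I + t·N + (t^2/2)·N^2), where N is the 3×3 nilpotent shift.

After assembling e^{tJ} and conjugating by P, we get:

e^{tA} =
  [exp(-t), t^2*exp(-t)/2 - 2*t*exp(-t), -t*exp(-t)]
  [0, exp(-t), 0]
  [0, -t*exp(-t), exp(-t)]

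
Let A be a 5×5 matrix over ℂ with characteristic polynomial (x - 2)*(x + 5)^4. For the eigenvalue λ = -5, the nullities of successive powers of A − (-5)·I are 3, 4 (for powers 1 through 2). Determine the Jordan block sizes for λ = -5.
Block sizes for λ = -5: [2, 1, 1]

From the dimensions of kernels of powers, the number of Jordan blocks of size at least j is d_j − d_{j−1} where d_j = dim ker(N^j) (with d_0 = 0). Computing the differences gives [3, 1].
The number of blocks of size exactly k is (#blocks of size ≥ k) − (#blocks of size ≥ k + 1), so the partition is: 2 block(s) of size 1, 1 block(s) of size 2.
In nonincreasing order the block sizes are [2, 1, 1].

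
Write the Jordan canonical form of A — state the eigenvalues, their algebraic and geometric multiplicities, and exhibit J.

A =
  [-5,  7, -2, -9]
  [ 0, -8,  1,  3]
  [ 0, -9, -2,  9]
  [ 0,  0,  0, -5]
J_3(-5) ⊕ J_1(-5)

The characteristic polynomial is
  det(x·I − A) = x^4 + 20*x^3 + 150*x^2 + 500*x + 625 = (x + 5)^4

Eigenvalues and multiplicities (the geometric multiplicity of λ is n − rank(A − λI), which equals the number of Jordan blocks for λ):
  λ = -5: algebraic multiplicity = 4, geometric multiplicity = 2

Determining the block sizes for each eigenvalue:
  λ = -5: with am = 4 and gm = 2, the partition is not yet determined (e.g. several partitions of 4 into 2 parts exist). Let N = A − (-5)·I. Computing rank(N^1) = 2, rank(N^2) = 1, rank(N^3) = 0; the number of blocks of size ≥ j is rank(N^{j−1}) − rank(N^j), giving [2, 1, 1]. So we have 1 block(s) of size 3, 1 block(s) of size 1 → block sizes [3, 1]

Assembling the blocks gives a Jordan form
J =
  [-5,  1,  0,  0]
  [ 0, -5,  1,  0]
  [ 0,  0, -5,  0]
  [ 0,  0,  0, -5]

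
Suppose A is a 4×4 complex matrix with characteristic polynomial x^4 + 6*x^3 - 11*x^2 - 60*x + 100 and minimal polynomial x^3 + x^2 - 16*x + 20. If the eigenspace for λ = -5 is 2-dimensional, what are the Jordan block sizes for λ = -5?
Block sizes for λ = -5: [1, 1]

Step 1 — from the characteristic polynomial, algebraic multiplicity of λ = -5 is 2. From dim ker(A − (-5)·I) = 2, there are exactly 2 Jordan blocks for λ = -5.
Step 2 — from the minimal polynomial, the factor (x + 5) tells us the largest block for λ = -5 has size 1.
Step 3 — with total size 2, 2 blocks, and largest block 1, the block sizes (in nonincreasing order) are [1, 1].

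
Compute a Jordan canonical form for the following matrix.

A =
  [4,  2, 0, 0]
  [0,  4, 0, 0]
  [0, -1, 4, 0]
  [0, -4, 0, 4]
J_2(4) ⊕ J_1(4) ⊕ J_1(4)

The characteristic polynomial is
  det(x·I − A) = x^4 - 16*x^3 + 96*x^2 - 256*x + 256 = (x - 4)^4

Eigenvalues and multiplicities (the geometric multiplicity of λ is n − rank(A − λI), which equals the number of Jordan blocks for λ):
  λ = 4: algebraic multiplicity = 4, geometric multiplicity = 3

Determining the block sizes for each eigenvalue:
  λ = 4: 3 blocks summing to 4 forces exactly one block of size 2 and the rest size 1 → block sizes [2, 1, 1]

Assembling the blocks gives a Jordan form
J =
  [4, 1, 0, 0]
  [0, 4, 0, 0]
  [0, 0, 4, 0]
  [0, 0, 0, 4]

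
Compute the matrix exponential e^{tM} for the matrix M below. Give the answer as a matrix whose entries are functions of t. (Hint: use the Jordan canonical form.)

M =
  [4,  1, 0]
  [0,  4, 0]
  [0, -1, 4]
e^{tM} =
  [exp(4*t), t*exp(4*t), 0]
  [0, exp(4*t), 0]
  [0, -t*exp(4*t), exp(4*t)]

Strategy: write M = P · J · P⁻¹ where J is a Jordan canonical form, so e^{tM} = P · e^{tJ} · P⁻¹, and e^{tJ} can be computed block-by-block.

M has Jordan form
J =
  [4, 1, 0]
  [0, 4, 0]
  [0, 0, 4]
(up to reordering of blocks).

Per-block formulas:
  For a 2×2 Jordan block J_2(4): exp(t · J_2(4)) = e^(4t)·(I + t·N), where N is the 2×2 nilpotent shift.
  For a 1×1 block at λ = 4: exp(t · [4]) = [e^(4t)].

After assembling e^{tJ} and conjugating by P, we get:

e^{tM} =
  [exp(4*t), t*exp(4*t), 0]
  [0, exp(4*t), 0]
  [0, -t*exp(4*t), exp(4*t)]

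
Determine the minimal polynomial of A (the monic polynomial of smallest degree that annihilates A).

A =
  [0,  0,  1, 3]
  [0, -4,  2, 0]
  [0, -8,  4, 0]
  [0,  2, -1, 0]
x^3

The characteristic polynomial is χ_A(x) = x^4, so the eigenvalues are known. The minimal polynomial is
  m_A(x) = Π_λ (x − λ)^{k_λ}
where k_λ is the size of the *largest* Jordan block for λ (equivalently, the smallest k with (A − λI)^k v = 0 for every generalised eigenvector v of λ).

  λ = 0: largest Jordan block has size 3, contributing (x − 0)^3

So m_A(x) = x^3 = x^3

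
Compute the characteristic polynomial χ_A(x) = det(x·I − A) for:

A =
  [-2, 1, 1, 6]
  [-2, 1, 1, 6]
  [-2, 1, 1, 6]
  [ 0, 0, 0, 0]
x^4

Expanding det(x·I − A) (e.g. by cofactor expansion or by noting that A is similar to its Jordan form J, which has the same characteristic polynomial as A) gives
  χ_A(x) = x^4
which factors as x^4. The eigenvalues (with algebraic multiplicities) are λ = 0 with multiplicity 4.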